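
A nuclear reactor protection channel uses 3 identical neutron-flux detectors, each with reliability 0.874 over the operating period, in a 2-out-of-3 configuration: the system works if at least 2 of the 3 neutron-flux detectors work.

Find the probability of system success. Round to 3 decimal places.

R = Σ_{i=2}^{3} C(3,i) p^i (1−p)^{3−i} with p = 0.874
C(3,2)·0.874^2·0.126^1 = 0.28875
C(3,3)·0.874^3·0.126^0 = 0.66763
Sum = 0.956

0.956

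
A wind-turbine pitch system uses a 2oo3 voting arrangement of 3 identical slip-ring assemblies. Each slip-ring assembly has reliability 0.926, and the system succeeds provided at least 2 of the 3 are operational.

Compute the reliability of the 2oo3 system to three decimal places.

0.984

R = Σ_{i=2}^{3} C(3,i) p^i (1−p)^{3−i} with p = 0.926
C(3,2)·0.926^2·0.074^1 = 0.19036
C(3,3)·0.926^3·0.074^0 = 0.79402
Sum = 0.984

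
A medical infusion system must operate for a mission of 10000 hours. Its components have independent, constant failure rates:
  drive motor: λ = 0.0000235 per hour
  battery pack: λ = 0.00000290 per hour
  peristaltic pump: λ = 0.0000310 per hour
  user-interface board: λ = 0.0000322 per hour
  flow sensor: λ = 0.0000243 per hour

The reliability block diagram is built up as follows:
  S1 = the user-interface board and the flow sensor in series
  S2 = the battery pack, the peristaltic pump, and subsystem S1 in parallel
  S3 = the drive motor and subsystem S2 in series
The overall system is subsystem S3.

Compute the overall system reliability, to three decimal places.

R(drive motor) = exp(−0.0000235 × 10000) = 0.79057
R(battery pack) = exp(−0.00000290 × 10000) = 0.97142
R(peristaltic pump) = exp(−0.0000310 × 10000) = 0.73345
R(user-interface board) = exp(−0.0000322 × 10000) = 0.72470
R(flow sensor) = exp(−0.0000243 × 10000) = 0.78427
Series (user-interface board and flow sensor): 0.72470 × 0.78427 = 0.56836
Parallel (battery pack, peristaltic pump, and [0.56836]): 1 − (1 − 0.97142)(1 − 0.73345)(1 − 0.56836) = 0.99671
Series (drive motor and [0.99671]): 0.79057 × 0.99671 = 0.788

0.788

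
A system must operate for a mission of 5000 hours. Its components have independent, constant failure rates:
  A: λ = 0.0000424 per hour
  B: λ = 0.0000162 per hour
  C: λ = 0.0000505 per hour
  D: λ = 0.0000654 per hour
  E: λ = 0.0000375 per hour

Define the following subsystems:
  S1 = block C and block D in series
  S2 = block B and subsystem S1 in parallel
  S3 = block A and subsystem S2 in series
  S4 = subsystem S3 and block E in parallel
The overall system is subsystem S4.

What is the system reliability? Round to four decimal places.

0.9626

R(A) = exp(−0.0000424 × 5000) = 0.808965
R(B) = exp(−0.0000162 × 5000) = 0.922194
R(C) = exp(−0.0000505 × 5000) = 0.776856
R(D) = exp(−0.0000654 × 5000) = 0.721084
R(E) = exp(−0.0000375 × 5000) = 0.829029
Series (C and D): 0.776856 × 0.721084 = 0.560178
Parallel (B and [0.560178]): 1 − (1 − 0.922194)(1 − 0.560178) = 0.965779
Series (A and [0.965779]): 0.808965 × 0.965779 = 0.781281
Parallel ([0.781281] and E): 1 − (1 − 0.781281)(1 − 0.829029) = 0.9626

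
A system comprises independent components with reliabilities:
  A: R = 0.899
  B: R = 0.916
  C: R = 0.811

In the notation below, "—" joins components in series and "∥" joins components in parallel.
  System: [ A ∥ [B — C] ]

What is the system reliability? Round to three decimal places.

0.974

Series (B and C): 0.91600 × 0.81100 = 0.74288
Parallel (A and [0.74288]): 1 − (1 − 0.89900)(1 − 0.74288) = 0.974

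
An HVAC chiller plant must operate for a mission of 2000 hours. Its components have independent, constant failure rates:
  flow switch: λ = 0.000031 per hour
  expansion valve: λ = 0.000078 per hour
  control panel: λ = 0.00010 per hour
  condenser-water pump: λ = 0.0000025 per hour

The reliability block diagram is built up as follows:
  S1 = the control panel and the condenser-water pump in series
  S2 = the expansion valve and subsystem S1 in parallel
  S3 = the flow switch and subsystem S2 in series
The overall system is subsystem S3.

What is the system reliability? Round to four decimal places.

0.9147

R(flow switch) = exp(−0.000031 × 2000) = 0.939883
R(expansion valve) = exp(−0.000078 × 2000) = 0.855559
R(control panel) = exp(−0.00010 × 2000) = 0.818731
R(condenser-water pump) = exp(−0.0000025 × 2000) = 0.995012
Series (control panel and condenser-water pump): 0.818731 × 0.995012 = 0.814647
Parallel (expansion valve and [0.814647]): 1 − (1 − 0.855559)(1 − 0.814647) = 0.973227
Series (flow switch and [0.973227]): 0.939883 × 0.973227 = 0.9147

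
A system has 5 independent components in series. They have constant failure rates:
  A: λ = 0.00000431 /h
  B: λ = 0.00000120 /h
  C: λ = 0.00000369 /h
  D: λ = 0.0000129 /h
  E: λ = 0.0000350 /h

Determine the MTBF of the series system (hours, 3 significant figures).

17500

Series of exponential components: λ_sys = Σ λ_i
λ_sys = 0.00000431 + 0.00000120 + 0.00000369 + 0.0000129 + 0.0000350 = 5.7100e-05 /h
MTBF = 1 / λ_sys = 17500 h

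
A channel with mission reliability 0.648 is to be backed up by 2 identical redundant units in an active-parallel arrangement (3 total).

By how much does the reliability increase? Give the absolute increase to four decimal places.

R_before = 0.648
R_after = 1 − (1 − 0.648)^3 = 0.9564
ΔR = 0.9564 − 0.648 = 0.3084

0.3084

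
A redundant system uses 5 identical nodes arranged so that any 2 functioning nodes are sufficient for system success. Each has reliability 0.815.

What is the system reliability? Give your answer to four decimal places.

R = Σ_{i=2}^{5} C(5,i) p^i (1−p)^{5−i} with p = 0.815
C(5,2)·0.815^2·0.185^3 = 0.042056
C(5,3)·0.815^3·0.185^2 = 0.185275
C(5,4)·0.815^4·0.185^1 = 0.408105
C(5,5)·0.815^5·0.185^0 = 0.359574
Sum = 0.9950

0.9950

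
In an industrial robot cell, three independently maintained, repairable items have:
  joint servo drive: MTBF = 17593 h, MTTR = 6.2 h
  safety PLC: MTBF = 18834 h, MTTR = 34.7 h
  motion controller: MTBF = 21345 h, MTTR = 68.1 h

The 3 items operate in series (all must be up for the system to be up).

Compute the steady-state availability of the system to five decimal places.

0.99464

A(joint servo drive) = MTBF/(MTBF+MTTR) = 17593/(17593+6.2) = 0.999648
A(safety PLC) = MTBF/(MTBF+MTTR) = 18834/(18834+34.7) = 0.998161
A(motion controller) = MTBF/(MTBF+MTTR) = 21345/(21345+68.1) = 0.996820
Series availability: 0.999648 × 0.998161 × 0.996820 = 0.99464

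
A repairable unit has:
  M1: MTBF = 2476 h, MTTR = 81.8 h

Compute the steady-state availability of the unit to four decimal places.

A(M1) = MTBF/(MTBF+MTTR) = 2476/(2476+81.8) = 0.9680

0.9680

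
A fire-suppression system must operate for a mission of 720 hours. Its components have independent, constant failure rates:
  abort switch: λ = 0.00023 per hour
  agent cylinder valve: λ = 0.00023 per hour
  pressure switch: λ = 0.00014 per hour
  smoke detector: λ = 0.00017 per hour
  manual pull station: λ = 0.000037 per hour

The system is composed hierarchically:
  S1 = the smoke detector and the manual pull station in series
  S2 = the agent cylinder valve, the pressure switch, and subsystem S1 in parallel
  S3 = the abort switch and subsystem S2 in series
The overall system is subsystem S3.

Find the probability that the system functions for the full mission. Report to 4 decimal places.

0.8457

R(abort switch) = exp(−0.00023 × 720) = 0.847385
R(agent cylinder valve) = exp(−0.00023 × 720) = 0.847385
R(pressure switch) = exp(−0.00014 × 720) = 0.904114
R(smoke detector) = exp(−0.00017 × 720) = 0.884794
R(manual pull station) = exp(−0.000037 × 720) = 0.973712
Series (smoke detector and manual pull station): 0.884794 × 0.973712 = 0.861535
Parallel (agent cylinder valve, pressure switch, and [0.861535]): 1 − (1 − 0.847385)(1 − 0.904114)(1 − 0.861535) = 0.997974
Series (abort switch and [0.997974]): 0.847385 × 0.997974 = 0.8457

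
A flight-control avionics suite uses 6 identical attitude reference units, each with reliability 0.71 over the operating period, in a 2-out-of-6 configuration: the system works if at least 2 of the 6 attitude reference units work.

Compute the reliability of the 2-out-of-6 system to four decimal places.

0.9907

R = Σ_{i=2}^{6} C(6,i) p^i (1−p)^{6−i} with p = 0.71
C(6,2)·0.71^2·0.29^4 = 0.053481
C(6,3)·0.71^3·0.29^3 = 0.174582
C(6,4)·0.71^4·0.29^2 = 0.320568
C(6,5)·0.71^5·0.29^1 = 0.313936
C(6,6)·0.71^6·0.29^0 = 0.128100
Sum = 0.9907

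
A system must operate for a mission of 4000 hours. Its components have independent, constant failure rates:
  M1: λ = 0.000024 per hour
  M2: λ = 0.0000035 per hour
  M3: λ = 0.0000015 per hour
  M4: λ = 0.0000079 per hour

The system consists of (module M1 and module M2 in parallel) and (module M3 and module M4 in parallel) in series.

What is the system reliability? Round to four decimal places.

R(M1) = exp(−0.000024 × 4000) = 0.908464
R(M2) = exp(−0.0000035 × 4000) = 0.986098
R(M3) = exp(−0.0000015 × 4000) = 0.994018
R(M4) = exp(−0.0000079 × 4000) = 0.968894
Parallel (M1 and M2): 1 − (1 − 0.908464)(1 − 0.986098) = 0.998727
Parallel (M3 and M4): 1 − (1 − 0.994018)(1 − 0.968894) = 0.999814
Series ([0.998727] and [0.999814]): 0.998727 × 0.999814 = 0.9985

0.9985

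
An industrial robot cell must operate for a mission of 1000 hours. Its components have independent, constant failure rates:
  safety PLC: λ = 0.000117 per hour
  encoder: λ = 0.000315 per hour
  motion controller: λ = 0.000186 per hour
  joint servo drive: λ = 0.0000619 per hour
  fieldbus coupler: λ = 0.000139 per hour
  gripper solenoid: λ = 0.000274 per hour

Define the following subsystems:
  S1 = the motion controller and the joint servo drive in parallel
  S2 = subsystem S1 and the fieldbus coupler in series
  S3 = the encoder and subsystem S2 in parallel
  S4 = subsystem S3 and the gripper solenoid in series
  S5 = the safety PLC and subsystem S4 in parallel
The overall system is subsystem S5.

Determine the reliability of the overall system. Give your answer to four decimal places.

0.9704

R(safety PLC) = exp(−0.000117 × 1000) = 0.889585
R(encoder) = exp(−0.000315 × 1000) = 0.729789
R(motion controller) = exp(−0.000186 × 1000) = 0.830274
R(joint servo drive) = exp(−0.0000619 × 1000) = 0.939977
R(fieldbus coupler) = exp(−0.000139 × 1000) = 0.870228
R(gripper solenoid) = exp(−0.000274 × 1000) = 0.760332
Parallel (motion controller and joint servo drive): 1 − (1 − 0.830274)(1 − 0.939977) = 0.989813
Series ([0.989813] and fieldbus coupler): 0.989813 × 0.870228 = 0.861363
Parallel (encoder and [0.861363]): 1 − (1 − 0.729789)(1 − 0.861363) = 0.962539
Series ([0.962539] and gripper solenoid): 0.962539 × 0.760332 = 0.731849
Parallel (safety PLC and [0.731849]): 1 − (1 − 0.889585)(1 − 0.731849) = 0.9704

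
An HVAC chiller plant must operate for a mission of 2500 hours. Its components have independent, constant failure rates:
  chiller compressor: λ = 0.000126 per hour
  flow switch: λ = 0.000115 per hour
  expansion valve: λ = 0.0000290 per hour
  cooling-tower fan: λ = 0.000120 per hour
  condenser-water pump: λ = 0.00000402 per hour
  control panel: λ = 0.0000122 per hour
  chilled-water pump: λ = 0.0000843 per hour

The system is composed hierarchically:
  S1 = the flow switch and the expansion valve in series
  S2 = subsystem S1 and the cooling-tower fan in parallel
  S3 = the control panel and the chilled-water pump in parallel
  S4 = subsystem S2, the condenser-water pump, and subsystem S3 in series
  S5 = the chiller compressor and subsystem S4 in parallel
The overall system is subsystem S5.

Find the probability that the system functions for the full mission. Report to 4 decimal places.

R(chiller compressor) = exp(−0.000126 × 2500) = 0.729789
R(flow switch) = exp(−0.000115 × 2500) = 0.750137
R(expansion valve) = exp(−0.0000290 × 2500) = 0.930066
R(cooling-tower fan) = exp(−0.000120 × 2500) = 0.740818
R(condenser-water pump) = exp(−0.00000402 × 2500) = 0.990000
R(control panel) = exp(−0.0000122 × 2500) = 0.969960
R(chilled-water pump) = exp(−0.0000843 × 2500) = 0.809977
Series (flow switch and expansion valve): 0.750137 × 0.930066 = 0.697677
Parallel ([0.697677] and cooling-tower fan): 1 − (1 − 0.697677)(1 − 0.740818) = 0.921643
Parallel (control panel and chilled-water pump): 1 − (1 − 0.969960)(1 − 0.809977) = 0.994292
Series ([0.921643], condenser-water pump, and [0.994292]): 0.921643 × 0.990000 × 0.994292 = 0.907218
Parallel (chiller compressor and [0.907218]): 1 − (1 − 0.729789)(1 − 0.907218) = 0.9749

0.9749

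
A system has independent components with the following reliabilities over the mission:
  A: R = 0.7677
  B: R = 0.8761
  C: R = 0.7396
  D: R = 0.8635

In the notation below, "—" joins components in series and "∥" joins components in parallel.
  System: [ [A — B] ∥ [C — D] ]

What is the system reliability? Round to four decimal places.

Series (A and B): 0.767700 × 0.876100 = 0.672582
Series (C and D): 0.739600 × 0.863500 = 0.638645
Parallel ([0.672582] and [0.638645]): 1 − (1 − 0.672582)(1 − 0.638645) = 0.8817

0.8817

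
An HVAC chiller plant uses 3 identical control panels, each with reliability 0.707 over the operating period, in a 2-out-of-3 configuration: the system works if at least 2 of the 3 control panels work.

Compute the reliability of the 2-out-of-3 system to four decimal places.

R = Σ_{i=2}^{3} C(3,i) p^i (1−p)^{3−i} with p = 0.707
C(3,2)·0.707^2·0.293^1 = 0.439367
C(3,3)·0.707^3·0.293^0 = 0.353393
Sum = 0.7928

0.7928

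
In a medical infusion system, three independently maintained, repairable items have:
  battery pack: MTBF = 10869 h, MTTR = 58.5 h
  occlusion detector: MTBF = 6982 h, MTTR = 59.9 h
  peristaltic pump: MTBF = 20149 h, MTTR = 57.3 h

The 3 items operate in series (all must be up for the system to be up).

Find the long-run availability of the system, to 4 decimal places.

A(battery pack) = MTBF/(MTBF+MTTR) = 10869/(10869+58.5) = 0.994647
A(occlusion detector) = MTBF/(MTBF+MTTR) = 6982/(6982+59.9) = 0.991494
A(peristaltic pump) = MTBF/(MTBF+MTTR) = 20149/(20149+57.3) = 0.997164
Series availability: 0.994647 × 0.991494 × 0.997164 = 0.9834

0.9834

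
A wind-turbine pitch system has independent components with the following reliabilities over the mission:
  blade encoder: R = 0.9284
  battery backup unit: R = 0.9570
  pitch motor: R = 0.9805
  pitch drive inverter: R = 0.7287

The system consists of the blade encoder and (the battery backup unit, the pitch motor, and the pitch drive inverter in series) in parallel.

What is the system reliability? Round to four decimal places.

0.9774

Series (battery backup unit, pitch motor, and pitch drive inverter): 0.957000 × 0.980500 × 0.728700 = 0.683767
Parallel (blade encoder and [0.683767]): 1 − (1 − 0.928400)(1 − 0.683767) = 0.9774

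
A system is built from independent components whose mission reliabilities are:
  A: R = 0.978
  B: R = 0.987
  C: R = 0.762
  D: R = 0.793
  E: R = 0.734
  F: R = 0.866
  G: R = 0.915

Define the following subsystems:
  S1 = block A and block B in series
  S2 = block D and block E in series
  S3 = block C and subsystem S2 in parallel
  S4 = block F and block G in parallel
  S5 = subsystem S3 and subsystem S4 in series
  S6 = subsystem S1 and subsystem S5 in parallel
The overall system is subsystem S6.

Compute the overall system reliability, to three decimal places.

Series (A and B): 0.97800 × 0.98700 = 0.96529
Series (D and E): 0.79300 × 0.73400 = 0.58206
Parallel (C and [0.58206]): 1 − (1 − 0.76200)(1 − 0.58206) = 0.90053
Parallel (F and G): 1 − (1 − 0.86600)(1 − 0.91500) = 0.98861
Series ([0.90053] and [0.98861]): 0.90053 × 0.98861 = 0.89027
Parallel ([0.96529] and [0.89027]): 1 − (1 − 0.96529)(1 − 0.89027) = 0.996

0.996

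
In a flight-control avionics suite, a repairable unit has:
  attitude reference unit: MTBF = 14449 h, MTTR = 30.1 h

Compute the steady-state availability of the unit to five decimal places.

A(attitude reference unit) = MTBF/(MTBF+MTTR) = 14449/(14449+30.1) = 0.99792

0.99792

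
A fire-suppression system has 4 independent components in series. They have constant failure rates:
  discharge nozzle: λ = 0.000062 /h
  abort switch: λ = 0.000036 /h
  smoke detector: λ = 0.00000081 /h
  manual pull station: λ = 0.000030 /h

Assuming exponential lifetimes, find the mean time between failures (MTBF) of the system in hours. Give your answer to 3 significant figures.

7760

Series of exponential components: λ_sys = Σ λ_i
λ_sys = 0.000062 + 0.000036 + 0.00000081 + 0.000030 = 1.2881e-04 /h
MTBF = 1 / λ_sys = 7760 h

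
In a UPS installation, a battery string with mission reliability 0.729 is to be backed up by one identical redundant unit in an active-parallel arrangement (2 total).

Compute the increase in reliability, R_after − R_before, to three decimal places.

0.198

R_before = 0.729
R_after = 1 − (1 − 0.729)^2 = 0.927
ΔR = 0.927 − 0.729 = 0.198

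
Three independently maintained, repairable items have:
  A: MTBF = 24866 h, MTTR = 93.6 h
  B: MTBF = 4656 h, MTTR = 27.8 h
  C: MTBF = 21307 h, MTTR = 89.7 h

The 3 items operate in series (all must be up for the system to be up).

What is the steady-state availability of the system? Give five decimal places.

A(A) = MTBF/(MTBF+MTTR) = 24866/(24866+93.6) = 0.996250
A(B) = MTBF/(MTBF+MTTR) = 4656/(4656+27.8) = 0.994065
A(C) = MTBF/(MTBF+MTTR) = 21307/(21307+89.7) = 0.995808
Series availability: 0.996250 × 0.994065 × 0.995808 = 0.98619

0.98619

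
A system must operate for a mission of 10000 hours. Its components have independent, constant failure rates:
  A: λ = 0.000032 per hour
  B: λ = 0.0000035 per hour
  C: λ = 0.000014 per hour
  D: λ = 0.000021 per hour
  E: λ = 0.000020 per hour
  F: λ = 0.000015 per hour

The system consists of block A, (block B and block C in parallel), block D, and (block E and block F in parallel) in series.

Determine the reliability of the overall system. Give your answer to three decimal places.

R(A) = exp(−0.000032 × 10000) = 0.72615
R(B) = exp(−0.0000035 × 10000) = 0.96561
R(C) = exp(−0.000014 × 10000) = 0.86936
R(D) = exp(−0.000021 × 10000) = 0.81058
R(E) = exp(−0.000020 × 10000) = 0.81873
R(F) = exp(−0.000015 × 10000) = 0.86071
Parallel (B and C): 1 − (1 − 0.96561)(1 − 0.86936) = 0.99551
Parallel (E and F): 1 − (1 − 0.81873)(1 − 0.86071) = 0.97475
Series (A, [0.99551], D, and [0.97475]): 0.72615 × 0.99551 × 0.81058 × 0.97475 = 0.571

0.571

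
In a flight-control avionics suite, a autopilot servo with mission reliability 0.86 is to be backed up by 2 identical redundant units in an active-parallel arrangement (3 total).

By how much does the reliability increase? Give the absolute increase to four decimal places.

R_before = 0.86
R_after = 1 − (1 − 0.86)^3 = 0.9973
ΔR = 0.9973 − 0.86 = 0.1373

0.1373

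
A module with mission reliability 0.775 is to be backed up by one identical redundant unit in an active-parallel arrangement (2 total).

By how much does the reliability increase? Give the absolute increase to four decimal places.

0.1744

R_before = 0.775
R_after = 1 − (1 − 0.775)^2 = 0.9494
ΔR = 0.9494 − 0.775 = 0.1744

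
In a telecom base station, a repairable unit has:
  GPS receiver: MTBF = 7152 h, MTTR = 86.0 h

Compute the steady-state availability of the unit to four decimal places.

A(GPS receiver) = MTBF/(MTBF+MTTR) = 7152/(7152+86.0) = 0.9881

0.9881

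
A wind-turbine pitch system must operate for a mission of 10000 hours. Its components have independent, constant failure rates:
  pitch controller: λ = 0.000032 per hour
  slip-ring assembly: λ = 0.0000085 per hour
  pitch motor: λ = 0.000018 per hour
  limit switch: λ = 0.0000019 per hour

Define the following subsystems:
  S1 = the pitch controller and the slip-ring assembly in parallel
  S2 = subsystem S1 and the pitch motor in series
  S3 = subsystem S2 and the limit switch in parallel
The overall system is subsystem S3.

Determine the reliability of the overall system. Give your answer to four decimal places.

R(pitch controller) = exp(−0.000032 × 10000) = 0.726149
R(slip-ring assembly) = exp(−0.0000085 × 10000) = 0.918512
R(pitch motor) = exp(−0.000018 × 10000) = 0.835270
R(limit switch) = exp(−0.0000019 × 10000) = 0.981179
Parallel (pitch controller and slip-ring assembly): 1 − (1 − 0.726149)(1 − 0.918512) = 0.977684
Series ([0.977684] and pitch motor): 0.977684 × 0.835270 = 0.816630
Parallel ([0.816630] and limit switch): 1 − (1 − 0.816630)(1 − 0.981179) = 0.9965

0.9965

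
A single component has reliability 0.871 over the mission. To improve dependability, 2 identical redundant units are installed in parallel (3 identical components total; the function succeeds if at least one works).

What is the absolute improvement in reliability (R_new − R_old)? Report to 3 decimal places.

R_before = 0.871
R_after = 1 − (1 − 0.871)^3 = 0.998
ΔR = 0.998 − 0.871 = 0.127

0.127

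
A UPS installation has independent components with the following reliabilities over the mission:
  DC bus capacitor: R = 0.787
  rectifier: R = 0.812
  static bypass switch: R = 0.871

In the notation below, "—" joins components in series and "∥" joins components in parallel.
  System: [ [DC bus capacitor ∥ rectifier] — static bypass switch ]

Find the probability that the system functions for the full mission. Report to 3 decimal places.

0.836

Parallel (DC bus capacitor and rectifier): 1 − (1 − 0.78700)(1 − 0.81200) = 0.95996
Series ([0.95996] and static bypass switch): 0.95996 × 0.87100 = 0.836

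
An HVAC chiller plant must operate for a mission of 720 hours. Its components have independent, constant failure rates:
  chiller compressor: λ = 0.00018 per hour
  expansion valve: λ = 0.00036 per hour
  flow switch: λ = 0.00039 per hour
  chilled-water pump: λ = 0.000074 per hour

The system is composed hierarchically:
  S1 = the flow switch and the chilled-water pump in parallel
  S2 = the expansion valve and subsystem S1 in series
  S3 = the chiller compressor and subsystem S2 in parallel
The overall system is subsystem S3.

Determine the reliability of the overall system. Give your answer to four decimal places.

R(chiller compressor) = exp(−0.00018 × 720) = 0.878447
R(expansion valve) = exp(−0.00036 × 720) = 0.771669
R(flow switch) = exp(−0.00039 × 720) = 0.755179
R(chilled-water pump) = exp(−0.000074 × 720) = 0.948115
Parallel (flow switch and chilled-water pump): 1 − (1 − 0.755179)(1 − 0.948115) = 0.987297
Series (expansion valve and [0.987297]): 0.771669 × 0.987297 = 0.761866
Parallel (chiller compressor and [0.761866]): 1 − (1 − 0.878447)(1 − 0.761866) = 0.9711

0.9711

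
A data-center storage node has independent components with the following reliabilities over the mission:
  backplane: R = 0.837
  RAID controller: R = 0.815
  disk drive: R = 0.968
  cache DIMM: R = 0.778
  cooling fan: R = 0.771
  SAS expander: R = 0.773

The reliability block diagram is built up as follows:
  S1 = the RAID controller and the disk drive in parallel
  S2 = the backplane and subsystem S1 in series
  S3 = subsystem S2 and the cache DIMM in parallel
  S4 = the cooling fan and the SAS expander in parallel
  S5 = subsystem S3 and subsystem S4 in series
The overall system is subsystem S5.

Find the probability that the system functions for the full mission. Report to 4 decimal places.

Parallel (RAID controller and disk drive): 1 − (1 − 0.815000)(1 − 0.968000) = 0.994080
Series (backplane and [0.994080]): 0.837000 × 0.994080 = 0.832045
Parallel ([0.832045] and cache DIMM): 1 − (1 − 0.832045)(1 − 0.778000) = 0.962714
Parallel (cooling fan and SAS expander): 1 − (1 − 0.771000)(1 − 0.773000) = 0.948017
Series ([0.962714] and [0.948017]): 0.962714 × 0.948017 = 0.9127

0.9127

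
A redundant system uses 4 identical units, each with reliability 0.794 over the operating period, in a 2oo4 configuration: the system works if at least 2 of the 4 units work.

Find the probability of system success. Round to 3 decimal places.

R = Σ_{i=2}^{4} C(4,i) p^i (1−p)^{4−i} with p = 0.794
C(4,2)·0.794^2·0.206^2 = 0.16052
C(4,3)·0.794^3·0.206^1 = 0.41247
C(4,4)·0.794^4·0.206^0 = 0.39745
Sum = 0.970

0.970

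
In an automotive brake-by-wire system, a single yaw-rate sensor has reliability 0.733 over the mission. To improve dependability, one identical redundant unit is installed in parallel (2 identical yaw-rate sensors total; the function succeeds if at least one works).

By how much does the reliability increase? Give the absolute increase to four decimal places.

R_before = 0.733
R_after = 1 − (1 − 0.733)^2 = 0.9287
ΔR = 0.9287 − 0.733 = 0.1957

0.1957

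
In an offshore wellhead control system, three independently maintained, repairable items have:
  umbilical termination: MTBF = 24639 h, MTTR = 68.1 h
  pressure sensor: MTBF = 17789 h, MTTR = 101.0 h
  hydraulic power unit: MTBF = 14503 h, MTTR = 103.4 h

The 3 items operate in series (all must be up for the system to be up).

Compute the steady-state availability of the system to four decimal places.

0.9846

A(umbilical termination) = MTBF/(MTBF+MTTR) = 24639/(24639+68.1) = 0.997244
A(pressure sensor) = MTBF/(MTBF+MTTR) = 17789/(17789+101.0) = 0.994354
A(hydraulic power unit) = MTBF/(MTBF+MTTR) = 14503/(14503+103.4) = 0.992921
Series availability: 0.997244 × 0.994354 × 0.992921 = 0.9846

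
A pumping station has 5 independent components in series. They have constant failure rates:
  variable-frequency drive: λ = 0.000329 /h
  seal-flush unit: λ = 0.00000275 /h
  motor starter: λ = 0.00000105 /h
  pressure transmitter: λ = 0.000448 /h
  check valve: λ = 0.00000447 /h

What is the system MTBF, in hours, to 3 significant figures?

1270

Series of exponential components: λ_sys = Σ λ_i
λ_sys = 0.000329 + 0.00000275 + 0.00000105 + 0.000448 + 0.00000447 = 7.8527e-04 /h
MTBF = 1 / λ_sys = 1270 h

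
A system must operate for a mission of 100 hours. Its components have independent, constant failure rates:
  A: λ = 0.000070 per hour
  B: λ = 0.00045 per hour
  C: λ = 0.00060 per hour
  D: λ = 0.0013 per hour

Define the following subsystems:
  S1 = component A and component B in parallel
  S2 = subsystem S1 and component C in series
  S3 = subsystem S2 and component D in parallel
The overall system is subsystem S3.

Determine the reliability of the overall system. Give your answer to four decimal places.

0.9929

R(A) = exp(−0.000070 × 100) = 0.993024
R(B) = exp(−0.00045 × 100) = 0.955997
R(C) = exp(−0.00060 × 100) = 0.941765
R(D) = exp(−0.0013 × 100) = 0.878095
Parallel (A and B): 1 − (1 − 0.993024)(1 − 0.955997) = 0.999693
Series ([0.999693] and C): 0.999693 × 0.941765 = 0.941476
Parallel ([0.941476] and D): 1 − (1 − 0.941476)(1 − 0.878095) = 0.9929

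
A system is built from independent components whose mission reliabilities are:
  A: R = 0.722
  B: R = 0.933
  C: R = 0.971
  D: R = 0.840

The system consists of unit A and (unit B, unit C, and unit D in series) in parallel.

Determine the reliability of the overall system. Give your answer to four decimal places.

Series (B, C, and D): 0.933000 × 0.971000 × 0.840000 = 0.760992
Parallel (A and [0.760992]): 1 − (1 − 0.722000)(1 − 0.760992) = 0.9336

0.9336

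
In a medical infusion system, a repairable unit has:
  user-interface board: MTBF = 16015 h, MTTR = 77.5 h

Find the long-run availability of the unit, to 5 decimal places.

A(user-interface board) = MTBF/(MTBF+MTTR) = 16015/(16015+77.5) = 0.99518

0.99518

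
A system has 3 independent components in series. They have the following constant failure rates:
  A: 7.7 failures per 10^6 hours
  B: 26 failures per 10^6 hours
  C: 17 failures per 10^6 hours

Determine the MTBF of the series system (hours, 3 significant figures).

19700

Series of exponential components: λ_sys = Σ λ_i
λ_sys = 0.0000077 + 0.000026 + 0.000017 = 5.0700e-05 /h
MTBF = 1 / λ_sys = 19700 h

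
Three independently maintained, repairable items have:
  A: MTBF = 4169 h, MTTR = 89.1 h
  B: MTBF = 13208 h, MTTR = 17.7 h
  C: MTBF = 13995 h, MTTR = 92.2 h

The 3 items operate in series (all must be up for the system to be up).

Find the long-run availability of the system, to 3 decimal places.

A(A) = MTBF/(MTBF+MTTR) = 4169/(4169+89.1) = 0.979075
A(B) = MTBF/(MTBF+MTTR) = 13208/(13208+17.7) = 0.998662
A(C) = MTBF/(MTBF+MTTR) = 13995/(13995+92.2) = 0.993455
Series availability: 0.979075 × 0.998662 × 0.993455 = 0.971

0.971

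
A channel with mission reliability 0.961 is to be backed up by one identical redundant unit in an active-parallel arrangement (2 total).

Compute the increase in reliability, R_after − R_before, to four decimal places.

R_before = 0.961
R_after = 1 − (1 − 0.961)^2 = 0.9985
ΔR = 0.9985 − 0.961 = 0.0375

0.0375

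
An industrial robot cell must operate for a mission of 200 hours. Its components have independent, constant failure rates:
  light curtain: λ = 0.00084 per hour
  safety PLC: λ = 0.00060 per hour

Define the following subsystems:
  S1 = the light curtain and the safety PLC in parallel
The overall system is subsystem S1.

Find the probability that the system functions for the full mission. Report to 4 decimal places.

R(light curtain) = exp(−0.00084 × 200) = 0.845354
R(safety PLC) = exp(−0.00060 × 200) = 0.886920
Parallel (light curtain and safety PLC): 1 − (1 − 0.845354)(1 − 0.886920) = 0.9825

0.9825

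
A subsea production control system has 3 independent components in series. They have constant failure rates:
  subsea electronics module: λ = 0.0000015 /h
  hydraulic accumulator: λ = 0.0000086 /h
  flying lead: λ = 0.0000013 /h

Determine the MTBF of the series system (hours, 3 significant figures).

87700

Series of exponential components: λ_sys = Σ λ_i
λ_sys = 0.0000015 + 0.0000086 + 0.0000013 = 1.1400e-05 /h
MTBF = 1 / λ_sys = 87700 h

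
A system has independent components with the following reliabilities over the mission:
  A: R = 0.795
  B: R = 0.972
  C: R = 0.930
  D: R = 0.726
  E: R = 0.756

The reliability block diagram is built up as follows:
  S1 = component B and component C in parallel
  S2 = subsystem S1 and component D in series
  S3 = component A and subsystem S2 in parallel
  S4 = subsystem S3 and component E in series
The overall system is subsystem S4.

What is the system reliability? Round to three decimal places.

Parallel (B and C): 1 − (1 − 0.97200)(1 − 0.93000) = 0.99804
Series ([0.99804] and D): 0.99804 × 0.72600 = 0.72458
Parallel (A and [0.72458]): 1 − (1 − 0.79500)(1 − 0.72458) = 0.94354
Series ([0.94354] and E): 0.94354 × 0.75600 = 0.713

0.713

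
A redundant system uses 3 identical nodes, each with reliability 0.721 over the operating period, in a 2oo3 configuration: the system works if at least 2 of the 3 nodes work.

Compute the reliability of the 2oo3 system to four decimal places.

0.8099

R = Σ_{i=2}^{3} C(3,i) p^i (1−p)^{3−i} with p = 0.721
C(3,2)·0.721^2·0.279^1 = 0.435107
C(3,3)·0.721^3·0.279^0 = 0.374805
Sum = 0.8099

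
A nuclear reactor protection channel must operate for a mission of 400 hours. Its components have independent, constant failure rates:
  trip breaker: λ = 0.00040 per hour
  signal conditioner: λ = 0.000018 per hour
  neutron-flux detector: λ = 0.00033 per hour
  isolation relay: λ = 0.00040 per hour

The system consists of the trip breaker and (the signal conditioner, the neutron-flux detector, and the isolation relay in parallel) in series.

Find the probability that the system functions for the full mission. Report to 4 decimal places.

R(trip breaker) = exp(−0.00040 × 400) = 0.852144
R(signal conditioner) = exp(−0.000018 × 400) = 0.992826
R(neutron-flux detector) = exp(−0.00033 × 400) = 0.876341
R(isolation relay) = exp(−0.00040 × 400) = 0.852144
Parallel (signal conditioner, neutron-flux detector, and isolation relay): 1 − (1 − 0.992826)(1 − 0.876341)(1 − 0.852144) = 0.999869
Series (trip breaker and [0.999869]): 0.852144 × 0.999869 = 0.8520

0.8520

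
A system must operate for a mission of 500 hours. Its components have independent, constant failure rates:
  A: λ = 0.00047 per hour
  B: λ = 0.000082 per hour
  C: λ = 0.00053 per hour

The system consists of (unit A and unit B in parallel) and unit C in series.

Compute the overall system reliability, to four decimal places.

0.7608

R(A) = exp(−0.00047 × 500) = 0.790571
R(B) = exp(−0.000082 × 500) = 0.959829
R(C) = exp(−0.00053 × 500) = 0.767206
Parallel (A and B): 1 − (1 − 0.790571)(1 − 0.959829) = 0.991587
Series ([0.991587] and C): 0.991587 × 0.767206 = 0.7608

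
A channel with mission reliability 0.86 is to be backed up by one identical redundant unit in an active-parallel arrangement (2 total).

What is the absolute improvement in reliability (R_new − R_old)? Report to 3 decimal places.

0.120

R_before = 0.86
R_after = 1 − (1 − 0.86)^2 = 0.980
ΔR = 0.980 − 0.86 = 0.120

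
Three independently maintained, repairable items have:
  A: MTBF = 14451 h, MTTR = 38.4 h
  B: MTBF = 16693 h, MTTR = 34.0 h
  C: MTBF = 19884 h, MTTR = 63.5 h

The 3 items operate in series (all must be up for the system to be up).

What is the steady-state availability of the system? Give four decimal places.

A(A) = MTBF/(MTBF+MTTR) = 14451/(14451+38.4) = 0.997350
A(B) = MTBF/(MTBF+MTTR) = 16693/(16693+34.0) = 0.997967
A(C) = MTBF/(MTBF+MTTR) = 19884/(19884+63.5) = 0.996817
Series availability: 0.997350 × 0.997967 × 0.996817 = 0.9922

0.9922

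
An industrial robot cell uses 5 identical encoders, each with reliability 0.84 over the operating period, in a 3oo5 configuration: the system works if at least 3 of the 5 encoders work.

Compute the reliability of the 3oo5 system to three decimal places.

R = Σ_{i=3}^{5} C(5,i) p^i (1−p)^{5−i} with p = 0.84
C(5,3)·0.84^3·0.16^2 = 0.15173
C(5,4)·0.84^4·0.16^1 = 0.39830
C(5,5)·0.84^5·0.16^0 = 0.41821
Sum = 0.968

0.968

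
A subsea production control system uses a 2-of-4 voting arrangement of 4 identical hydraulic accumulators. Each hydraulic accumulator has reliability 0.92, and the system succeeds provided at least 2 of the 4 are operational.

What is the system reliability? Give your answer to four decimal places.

R = Σ_{i=2}^{4} C(4,i) p^i (1−p)^{4−i} with p = 0.92
C(4,2)·0.92^2·0.08^2 = 0.032502
C(4,3)·0.92^3·0.08^1 = 0.249180
C(4,4)·0.92^4·0.08^0 = 0.716393
Sum = 0.9981

0.9981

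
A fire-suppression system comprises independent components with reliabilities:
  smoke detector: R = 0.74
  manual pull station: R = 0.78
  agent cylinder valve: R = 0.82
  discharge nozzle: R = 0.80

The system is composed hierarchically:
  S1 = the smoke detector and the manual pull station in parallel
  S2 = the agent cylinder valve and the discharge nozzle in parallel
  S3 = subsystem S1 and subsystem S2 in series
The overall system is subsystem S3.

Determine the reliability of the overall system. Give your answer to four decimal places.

0.9089

Parallel (smoke detector and manual pull station): 1 − (1 − 0.740000)(1 − 0.780000) = 0.942800
Parallel (agent cylinder valve and discharge nozzle): 1 − (1 − 0.820000)(1 − 0.800000) = 0.964000
Series ([0.942800] and [0.964000]): 0.942800 × 0.964000 = 0.9089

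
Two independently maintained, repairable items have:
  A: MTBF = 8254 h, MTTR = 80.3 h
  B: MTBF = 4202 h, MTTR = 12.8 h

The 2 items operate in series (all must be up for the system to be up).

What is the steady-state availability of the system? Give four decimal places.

A(A) = MTBF/(MTBF+MTTR) = 8254/(8254+80.3) = 0.990365
A(B) = MTBF/(MTBF+MTTR) = 4202/(4202+12.8) = 0.996963
Series availability: 0.990365 × 0.996963 = 0.9874

0.9874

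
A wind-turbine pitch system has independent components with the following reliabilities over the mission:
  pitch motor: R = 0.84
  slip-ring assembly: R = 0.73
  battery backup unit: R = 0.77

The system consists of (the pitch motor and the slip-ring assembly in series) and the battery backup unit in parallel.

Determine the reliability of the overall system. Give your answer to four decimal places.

Series (pitch motor and slip-ring assembly): 0.840000 × 0.730000 = 0.613200
Parallel ([0.613200] and battery backup unit): 1 − (1 − 0.613200)(1 − 0.770000) = 0.9110

0.9110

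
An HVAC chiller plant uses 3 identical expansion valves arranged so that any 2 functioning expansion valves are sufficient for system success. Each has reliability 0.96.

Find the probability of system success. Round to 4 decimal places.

0.9953

R = Σ_{i=2}^{3} C(3,i) p^i (1−p)^{3−i} with p = 0.96
C(3,2)·0.96^2·0.04^1 = 0.110592
C(3,3)·0.96^3·0.04^0 = 0.884736
Sum = 0.9953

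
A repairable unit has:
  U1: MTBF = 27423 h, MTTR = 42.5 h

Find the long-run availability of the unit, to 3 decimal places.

A(U1) = MTBF/(MTBF+MTTR) = 27423/(27423+42.5) = 0.998

0.998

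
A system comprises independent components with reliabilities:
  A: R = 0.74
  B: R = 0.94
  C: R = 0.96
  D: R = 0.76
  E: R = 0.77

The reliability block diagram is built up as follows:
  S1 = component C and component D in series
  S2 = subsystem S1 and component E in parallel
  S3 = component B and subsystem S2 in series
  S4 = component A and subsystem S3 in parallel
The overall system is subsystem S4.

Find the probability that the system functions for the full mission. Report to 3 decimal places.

0.969

Series (C and D): 0.96000 × 0.76000 = 0.72960
Parallel ([0.72960] and E): 1 − (1 − 0.72960)(1 − 0.77000) = 0.93781
Series (B and [0.93781]): 0.94000 × 0.93781 = 0.88154
Parallel (A and [0.88154]): 1 − (1 − 0.74000)(1 − 0.88154) = 0.969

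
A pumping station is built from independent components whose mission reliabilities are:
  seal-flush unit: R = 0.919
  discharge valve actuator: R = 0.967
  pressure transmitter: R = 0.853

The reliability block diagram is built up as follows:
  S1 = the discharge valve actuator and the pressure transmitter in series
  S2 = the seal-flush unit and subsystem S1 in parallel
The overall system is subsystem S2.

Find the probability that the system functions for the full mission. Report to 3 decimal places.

Series (discharge valve actuator and pressure transmitter): 0.96700 × 0.85300 = 0.82485
Parallel (seal-flush unit and [0.82485]): 1 − (1 − 0.91900)(1 − 0.82485) = 0.986

0.986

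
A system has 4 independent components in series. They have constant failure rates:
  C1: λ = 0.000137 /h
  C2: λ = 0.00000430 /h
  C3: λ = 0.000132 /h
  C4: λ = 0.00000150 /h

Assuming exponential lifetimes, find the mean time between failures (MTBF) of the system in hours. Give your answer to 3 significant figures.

Series of exponential components: λ_sys = Σ λ_i
λ_sys = 0.000137 + 0.00000430 + 0.000132 + 0.00000150 = 2.7480e-04 /h
MTBF = 1 / λ_sys = 3640 h

3640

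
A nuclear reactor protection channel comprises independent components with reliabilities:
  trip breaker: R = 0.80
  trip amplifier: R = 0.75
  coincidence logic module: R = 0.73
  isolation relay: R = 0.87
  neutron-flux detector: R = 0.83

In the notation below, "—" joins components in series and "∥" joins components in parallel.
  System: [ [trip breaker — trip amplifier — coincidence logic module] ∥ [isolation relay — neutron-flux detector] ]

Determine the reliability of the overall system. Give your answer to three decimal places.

0.844

Series (trip breaker, trip amplifier, and coincidence logic module): 0.80000 × 0.75000 × 0.73000 = 0.43800
Series (isolation relay and neutron-flux detector): 0.87000 × 0.83000 = 0.72210
Parallel ([0.43800] and [0.72210]): 1 − (1 − 0.43800)(1 − 0.72210) = 0.844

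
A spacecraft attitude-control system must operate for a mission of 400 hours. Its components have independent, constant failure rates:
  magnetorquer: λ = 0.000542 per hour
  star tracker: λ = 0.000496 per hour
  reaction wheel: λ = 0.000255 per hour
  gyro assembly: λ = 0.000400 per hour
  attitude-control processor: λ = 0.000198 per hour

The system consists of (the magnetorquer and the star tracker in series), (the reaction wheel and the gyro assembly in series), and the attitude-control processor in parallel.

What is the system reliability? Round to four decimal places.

0.9940

R(magnetorquer) = exp(−0.000542 × 400) = 0.805091
R(star tracker) = exp(−0.000496 × 400) = 0.820042
R(reaction wheel) = exp(−0.000255 × 400) = 0.903030
R(gyro assembly) = exp(−0.000400 × 400) = 0.852144
R(attitude-control processor) = exp(−0.000198 × 400) = 0.923855
Series (magnetorquer and star tracker): 0.805091 × 0.820042 = 0.660208
Series (reaction wheel and gyro assembly): 0.903030 × 0.852144 = 0.769512
Parallel ([0.660208], [0.769512], and attitude-control processor): 1 − (1 − 0.660208)(1 − 0.769512)(1 − 0.923855) = 0.9940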